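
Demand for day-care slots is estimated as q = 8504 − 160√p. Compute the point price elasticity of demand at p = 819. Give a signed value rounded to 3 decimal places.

-0.583

dq/dp = −160/(2√p) = -2.79543. At p = 819, q = 3925.09.
Ed = (dq/dp)·(p/q) = (-2.79543) × (819/3925.09) = -0.58328…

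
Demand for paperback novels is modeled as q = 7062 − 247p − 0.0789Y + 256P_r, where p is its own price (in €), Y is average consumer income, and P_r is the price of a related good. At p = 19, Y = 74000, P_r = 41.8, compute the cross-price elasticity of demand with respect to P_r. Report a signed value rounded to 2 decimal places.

At the given values, q = 7062 − 247(19) − 0.0789(74000) + 256(41.8) = 7231.2.
∂q/∂P_r = 256.
E = (256) × (41.8/7231.2) = 1.4798…

1.48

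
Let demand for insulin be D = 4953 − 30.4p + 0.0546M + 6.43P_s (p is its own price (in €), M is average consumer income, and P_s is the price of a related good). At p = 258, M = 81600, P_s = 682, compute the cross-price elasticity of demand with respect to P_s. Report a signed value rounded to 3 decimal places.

At the given values, D = 4953 − 30.4(258) + 0.0546(81600) + 6.43(682) = 5950.42.
∂D/∂P_s = 6.43.
E = (6.43) × (682/5950.42) = 0.73696…

0.737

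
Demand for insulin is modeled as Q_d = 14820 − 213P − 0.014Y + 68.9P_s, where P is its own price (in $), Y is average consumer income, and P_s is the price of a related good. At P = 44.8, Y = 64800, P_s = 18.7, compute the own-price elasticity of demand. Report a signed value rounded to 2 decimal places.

At the given values, Q_d = 14820 − 213(44.8) − 0.014(64800) + 68.9(18.7) = 5658.83.
∂Q_d/∂P = −213.
E = (-213) × (44.8/5658.83) = -1.6862…

-1.69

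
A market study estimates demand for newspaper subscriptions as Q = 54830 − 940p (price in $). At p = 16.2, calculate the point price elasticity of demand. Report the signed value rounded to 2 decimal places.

dQ/dp = −940. At p = 16.2, Q = 54830 − 940(16.2) = 39602.
Ed = (dQ/dp)·(p/Q) = −940 × (16.2/39602) = -0.3845…

-0.38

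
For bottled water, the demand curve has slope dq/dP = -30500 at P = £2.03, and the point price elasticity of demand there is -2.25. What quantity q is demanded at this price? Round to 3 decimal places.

27517.778

Ed = (dq/dP)·(P/q) ⇒ q = (dq/dP)·P/Ed = (-30500)·2.03/(-2.25) = 27517.77777…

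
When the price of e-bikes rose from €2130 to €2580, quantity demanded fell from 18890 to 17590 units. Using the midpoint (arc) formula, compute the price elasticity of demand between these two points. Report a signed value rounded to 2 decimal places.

%ΔQ = (17590 − 18890) / [(18890 + 17590)/2] = -1300/18240 = -0.071271…
%ΔP = (2580 − 2130) / [(2130 + 2580)/2] = 450/2355 = 0.191082…
Arc Ed = %ΔQ / %ΔP = (-1300/18240) / (450/2355) = -0.3729…

-0.37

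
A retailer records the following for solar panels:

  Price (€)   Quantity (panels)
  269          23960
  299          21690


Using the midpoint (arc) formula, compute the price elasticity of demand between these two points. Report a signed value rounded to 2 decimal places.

-0.94

%ΔQ = (21690 − 23960) / [(23960 + 21690)/2] = -2270/22825 = -0.099452…
%ΔP = (299 − 269) / [(269 + 299)/2] = 30/284 = 0.105633…
Arc Ed = %ΔQ / %ΔP = (-2270/22825) / (30/284) = -0.9414…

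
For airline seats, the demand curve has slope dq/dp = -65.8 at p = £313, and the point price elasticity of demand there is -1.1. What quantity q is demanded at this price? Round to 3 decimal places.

Ed = (dq/dp)·(p/q) ⇒ q = (dq/dp)·p/Ed = (-65.8)·313/(-1.1) = 18723.09090…

18723.091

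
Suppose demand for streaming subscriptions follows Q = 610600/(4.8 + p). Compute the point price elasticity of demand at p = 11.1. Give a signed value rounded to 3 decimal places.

-0.698

dQ/dp = −610600/(4.8 + p)² = -2415.25. At p = 11.1, Q = 38402.5.
Ed = (dQ/dp)·(p/Q) = (-2415.25) × (11.1/38402.5) = -0.69811…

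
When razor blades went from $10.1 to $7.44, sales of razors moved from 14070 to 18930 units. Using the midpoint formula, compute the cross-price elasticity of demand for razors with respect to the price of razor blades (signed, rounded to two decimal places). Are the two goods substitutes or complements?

%ΔQ_{razors} = (18930 − 14070)/avg = 4860/16500 = 0.294545…
%ΔP_{razor blades} = (7.44 − 10.1)/avg = -2.66/8.77 = -0.303306…
E_cross = (4860/16500) / (-2.66/8.77) = -0.9711…
E_cross < 0 ⇒ the goods are complements.

-0.97; complements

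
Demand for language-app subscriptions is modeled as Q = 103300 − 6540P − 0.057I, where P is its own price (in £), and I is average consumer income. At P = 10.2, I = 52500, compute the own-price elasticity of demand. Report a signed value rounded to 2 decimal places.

-1.99

At the given values, Q = 103300 − 6540(10.2) − 0.057(52500) = 33599.5.
∂Q/∂P = −6540.
E = (-6540) × (10.2/33599.5) = -1.9853…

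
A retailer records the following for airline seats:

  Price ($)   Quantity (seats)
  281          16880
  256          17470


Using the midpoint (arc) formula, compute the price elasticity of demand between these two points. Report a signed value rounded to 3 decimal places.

-0.369

%ΔQ = (17470 − 16880) / [(16880 + 17470)/2] = 590/17175 = 0.034352…
%ΔP = (256 − 281) / [(281 + 256)/2] = -25/268.5 = -0.093109…
Arc Ed = %ΔQ / %ΔP = (590/17175) / (-25/268.5) = -0.36894…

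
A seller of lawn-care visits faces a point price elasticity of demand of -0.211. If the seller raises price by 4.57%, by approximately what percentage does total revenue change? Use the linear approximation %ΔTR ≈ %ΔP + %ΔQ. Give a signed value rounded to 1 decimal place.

+3.6%

%ΔQ ≈ Ed × %ΔP = (-0.211) × (+4.57%) = -0.9643%
%ΔTR ≈ %ΔP + %ΔQ = (+4.57%) + (-0.9643%) = +3.6057%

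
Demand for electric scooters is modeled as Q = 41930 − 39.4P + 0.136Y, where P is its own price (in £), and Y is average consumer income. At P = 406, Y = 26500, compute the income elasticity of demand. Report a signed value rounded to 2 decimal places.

At the given values, Q = 41930 − 39.4(406) + 0.136(26500) = 29537.6.
∂Q/∂Y = 0.136.
E = (0.136) × (26500/29537.6) = 0.1220…

0.12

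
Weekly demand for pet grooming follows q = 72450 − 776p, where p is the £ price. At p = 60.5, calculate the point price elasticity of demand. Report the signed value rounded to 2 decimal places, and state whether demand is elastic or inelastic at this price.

-1.84; elastic

dq/dp = −776. At p = 60.5, q = 72450 − 776(60.5) = 25502.
Ed = (dq/dp)·(p/q) = −776 × (60.5/25502) = -1.8409…
|Ed| = 1.84 > 1, so demand is elastic.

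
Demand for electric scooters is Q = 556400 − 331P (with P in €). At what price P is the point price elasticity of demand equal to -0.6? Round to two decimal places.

630.36

Ed = −331P/(556400 − 331P). Set this equal to -0.6:
331P = 0.6·(556400 − 331P) ⇒ 331P(1 + 0.6) = 0.6·556400
P = 0.6·556400 / (331·1.6) = 630.3625…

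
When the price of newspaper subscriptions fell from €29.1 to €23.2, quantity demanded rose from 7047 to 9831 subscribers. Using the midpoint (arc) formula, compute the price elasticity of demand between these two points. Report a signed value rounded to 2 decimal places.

-1.46

%ΔQ = (9831 − 7047) / [(7047 + 9831)/2] = 2784/8439 = 0.329896…
%ΔP = (23.2 − 29.1) / [(29.1 + 23.2)/2] = -5.9/26.15 = -0.225621…
Arc Ed = %ΔQ / %ΔP = (2784/8439) / (-5.9/26.15) = -1.4621…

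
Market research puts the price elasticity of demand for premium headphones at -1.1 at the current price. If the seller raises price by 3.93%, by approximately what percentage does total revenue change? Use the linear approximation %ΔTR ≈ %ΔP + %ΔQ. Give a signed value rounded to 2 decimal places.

%ΔQ ≈ Ed × %ΔP = (-1.1) × (+3.93%) = -4.3230%
%ΔTR ≈ %ΔP + %ΔQ = (+3.93%) + (-4.3230%) = -0.3930%

-0.39%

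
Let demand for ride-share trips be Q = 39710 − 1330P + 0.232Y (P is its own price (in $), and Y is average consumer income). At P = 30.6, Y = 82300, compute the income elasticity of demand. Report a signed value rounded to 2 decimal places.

1.05

At the given values, Q = 39710 − 1330(30.6) + 0.232(82300) = 18105.6.
∂Q/∂Y = 0.232.
E = (0.232) × (82300/18105.6) = 1.0545…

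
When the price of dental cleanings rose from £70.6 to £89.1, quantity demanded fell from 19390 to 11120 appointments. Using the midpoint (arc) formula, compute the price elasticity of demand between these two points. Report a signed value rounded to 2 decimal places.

%ΔQ = (11120 − 19390) / [(19390 + 11120)/2] = -8270/15255 = -0.542117…
%ΔP = (89.1 − 70.6) / [(70.6 + 89.1)/2] = 18.5/79.85 = 0.231684…
Arc Ed = %ΔQ / %ΔP = (-8270/15255) / (18.5/79.85) = -2.3398…

-2.34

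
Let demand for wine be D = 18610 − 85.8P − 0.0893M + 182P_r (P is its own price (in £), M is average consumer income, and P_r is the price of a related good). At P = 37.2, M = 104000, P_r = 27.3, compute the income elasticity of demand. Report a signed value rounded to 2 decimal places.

At the given values, D = 18610 − 85.8(37.2) − 0.0893(104000) + 182(27.3) = 11099.64.
∂D/∂M = -0.0893.
E = (-0.0893) × (104000/11099.64) = -0.8367…

-0.84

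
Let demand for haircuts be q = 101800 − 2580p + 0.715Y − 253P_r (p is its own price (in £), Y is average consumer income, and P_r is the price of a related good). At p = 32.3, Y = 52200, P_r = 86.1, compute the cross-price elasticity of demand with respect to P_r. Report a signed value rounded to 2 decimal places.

-0.64

At the given values, q = 101800 − 2580(32.3) + 0.715(52200) − 253(86.1) = 34005.7.
∂q/∂P_r = -253.
E = (-253) × (86.1/34005.7) = -0.6405…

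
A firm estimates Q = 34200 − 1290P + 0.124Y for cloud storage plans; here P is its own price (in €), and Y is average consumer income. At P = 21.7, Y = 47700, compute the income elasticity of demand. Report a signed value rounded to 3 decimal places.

At the given values, Q = 34200 − 1290(21.7) + 0.124(47700) = 12121.8.
∂Q/∂Y = 0.124.
E = (0.124) × (47700/12121.8) = 0.48794…

0.488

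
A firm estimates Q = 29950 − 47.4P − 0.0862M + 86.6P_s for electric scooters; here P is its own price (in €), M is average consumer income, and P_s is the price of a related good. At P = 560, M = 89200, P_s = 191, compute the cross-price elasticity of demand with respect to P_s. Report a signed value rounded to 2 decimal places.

At the given values, Q = 29950 − 47.4(560) − 0.0862(89200) + 86.6(191) = 12257.56.
∂Q/∂P_s = 86.6.
E = (86.6) × (191/12257.56) = 1.3494…

1.35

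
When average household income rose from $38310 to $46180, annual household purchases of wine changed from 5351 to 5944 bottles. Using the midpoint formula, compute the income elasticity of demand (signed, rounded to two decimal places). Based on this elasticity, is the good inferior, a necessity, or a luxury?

0.56; necessity

%ΔQ = (5944 − 5351)/[( 5351 + 5944)/2] = 593/5647.5 = 0.105002…
%ΔIncome = (46180 − 38310)/[( 38310 + 46180)/2] = 7870/42245 = 0.186294…
E_income = (593/5647.5) / (7870/42245) = 0.5636…
0 < E_income < 1 ⇒ normal good, necessity.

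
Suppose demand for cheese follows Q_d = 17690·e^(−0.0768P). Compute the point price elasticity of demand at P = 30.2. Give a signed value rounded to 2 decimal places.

dQ_d/dP = −0.0768·Q_d = -133.599. At P = 30.2, Q_d = 1739.57.
Ed = (dQ_d/dP)·(P/Q_d) = (-133.599) × (30.2/1739.57) = -2.3193…

-2.32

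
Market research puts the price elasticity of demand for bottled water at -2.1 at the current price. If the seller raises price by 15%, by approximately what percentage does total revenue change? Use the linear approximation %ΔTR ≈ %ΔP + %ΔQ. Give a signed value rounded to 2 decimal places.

%ΔQ ≈ Ed × %ΔP = (-2.1) × (+15%) = -31.5000%
%ΔTR ≈ %ΔP + %ΔQ = (+15%) + (-31.5000%) = -16.5000%

-16.50%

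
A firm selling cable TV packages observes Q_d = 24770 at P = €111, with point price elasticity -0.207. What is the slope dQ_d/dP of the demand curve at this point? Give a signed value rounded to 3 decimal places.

-46.193

Ed = (dQ_d/dP)·(P/Q_d) ⇒ dQ_d/dP = Ed·Q_d/P = (-0.207)·24770/111 = -46.19270…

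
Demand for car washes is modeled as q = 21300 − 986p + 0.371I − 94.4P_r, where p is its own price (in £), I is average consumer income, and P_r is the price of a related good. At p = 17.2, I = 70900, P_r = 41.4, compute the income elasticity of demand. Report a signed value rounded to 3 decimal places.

At the given values, q = 21300 − 986(17.2) + 0.371(70900) − 94.4(41.4) = 26736.54.
∂q/∂I = 0.371.
E = (0.371) × (70900/26736.54) = 0.98381…

0.984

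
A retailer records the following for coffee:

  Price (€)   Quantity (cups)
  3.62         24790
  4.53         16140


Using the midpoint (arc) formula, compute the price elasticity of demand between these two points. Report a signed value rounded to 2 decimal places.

%ΔQ = (16140 − 24790) / [(24790 + 16140)/2] = -8650/20465 = -0.422672…
%ΔP = (4.53 − 3.62) / [(3.62 + 4.53)/2] = 0.91/4.075 = 0.223312…
Arc Ed = %ΔQ / %ΔP = (-8650/20465) / (0.91/4.075) = -1.8927…

-1.89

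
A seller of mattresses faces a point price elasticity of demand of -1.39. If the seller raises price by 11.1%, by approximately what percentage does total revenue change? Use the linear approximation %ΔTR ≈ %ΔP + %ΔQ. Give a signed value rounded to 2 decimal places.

%ΔQ ≈ Ed × %ΔP = (-1.39) × (+11.1%) = -15.4290%
%ΔTR ≈ %ΔP + %ΔQ = (+11.1%) + (-15.4290%) = -4.3290%

-4.33%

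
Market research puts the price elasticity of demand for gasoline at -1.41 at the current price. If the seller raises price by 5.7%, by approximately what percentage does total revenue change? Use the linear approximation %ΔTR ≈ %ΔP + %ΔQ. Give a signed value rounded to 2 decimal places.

-2.34%

%ΔQ ≈ Ed × %ΔP = (-1.41) × (+5.7%) = -8.0370%
%ΔTR ≈ %ΔP + %ΔQ = (+5.7%) + (-8.0370%) = -2.3370%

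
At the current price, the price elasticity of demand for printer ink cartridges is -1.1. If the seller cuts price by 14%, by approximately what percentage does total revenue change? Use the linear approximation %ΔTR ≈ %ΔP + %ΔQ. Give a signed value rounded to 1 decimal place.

%ΔQ ≈ Ed × %ΔP = (-1.1) × (-14%) = +15.4000%
%ΔTR ≈ %ΔP + %ΔQ = (-14%) + (+15.4000%) = +1.4000%

+1.4%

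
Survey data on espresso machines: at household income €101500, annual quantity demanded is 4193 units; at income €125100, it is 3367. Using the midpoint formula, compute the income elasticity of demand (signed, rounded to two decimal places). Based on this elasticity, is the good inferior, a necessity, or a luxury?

-1.05; inferior

%ΔQ = (3367 − 4193)/[( 4193 + 3367)/2] = -826/3780 = -0.218518…
%ΔIncome = (125100 − 101500)/[( 101500 + 125100)/2] = 23600/113300 = 0.208296…
E_income = (-826/3780) / (23600/113300) = -1.0490…
E_income < 0 ⇒ inferior good.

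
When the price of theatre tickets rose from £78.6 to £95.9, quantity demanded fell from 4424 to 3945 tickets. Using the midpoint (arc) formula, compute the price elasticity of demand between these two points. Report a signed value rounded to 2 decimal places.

-0.58

%ΔQ = (3945 − 4424) / [(4424 + 3945)/2] = -479/4184.5 = -0.114470…
%ΔP = (95.9 − 78.6) / [(78.6 + 95.9)/2] = 17.3/87.25 = 0.198280…
Arc Ed = %ΔQ / %ΔP = (-479/4184.5) / (17.3/87.25) = -0.5773…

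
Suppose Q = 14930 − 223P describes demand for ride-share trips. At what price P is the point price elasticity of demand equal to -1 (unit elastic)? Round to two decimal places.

Ed = −223P/(14930 − 223P). Set this equal to -1:
223P = 1·(14930 − 223P) ⇒ 223P(1 + 1) = 1·14930
P = 1·14930 / (223·2) = 33.4753…

33.48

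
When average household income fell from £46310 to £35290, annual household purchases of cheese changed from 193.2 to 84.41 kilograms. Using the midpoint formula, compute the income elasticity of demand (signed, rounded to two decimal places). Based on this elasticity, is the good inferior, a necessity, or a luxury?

2.90; luxury

%ΔQ = (84.41 − 193.2)/[( 193.2 + 84.41)/2] = -108.79/138.805 = -0.783761…
%ΔIncome = (35290 − 46310)/[( 46310 + 35290)/2] = -11020/40800 = -0.270098…
E_income = (-108.79/138.805) / (-11020/40800) = 2.9017…
E_income > 1 ⇒ normal good, luxury.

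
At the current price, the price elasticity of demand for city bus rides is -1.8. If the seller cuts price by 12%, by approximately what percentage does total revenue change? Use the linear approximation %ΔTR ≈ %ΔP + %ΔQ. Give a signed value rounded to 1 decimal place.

%ΔQ ≈ Ed × %ΔP = (-1.8) × (-12%) = +21.6000%
%ΔTR ≈ %ΔP + %ΔQ = (-12%) + (+21.6000%) = +9.6000%

+9.6%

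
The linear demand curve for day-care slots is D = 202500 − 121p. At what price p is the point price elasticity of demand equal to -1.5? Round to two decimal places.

Ed = −121p/(202500 − 121p). Set this equal to -1.5:
121p = 1.5·(202500 − 121p) ⇒ 121p(1 + 1.5) = 1.5·202500
p = 1.5·202500 / (121·2.5) = 1004.1322…

1004.13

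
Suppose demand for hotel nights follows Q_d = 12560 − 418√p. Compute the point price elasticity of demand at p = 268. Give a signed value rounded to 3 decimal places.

dQ_d/dp = −418/(2√p) = -12.7667. At p = 268, Q_d = 5717.05.
Ed = (dQ_d/dp)·(p/Q_d) = (-12.7667) × (268/5717.05) = -0.59846…

-0.598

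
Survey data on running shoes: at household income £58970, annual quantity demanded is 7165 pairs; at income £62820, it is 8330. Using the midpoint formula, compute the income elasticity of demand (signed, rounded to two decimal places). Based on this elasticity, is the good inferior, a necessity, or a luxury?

2.38; luxury

%ΔQ = (8330 − 7165)/[( 7165 + 8330)/2] = 1165/7747.5 = 0.150371…
%ΔIncome = (62820 − 58970)/[( 58970 + 62820)/2] = 3850/60895 = 0.063223…
E_income = (1165/7747.5) / (3850/60895) = 2.3784…
E_income > 1 ⇒ normal good, luxury.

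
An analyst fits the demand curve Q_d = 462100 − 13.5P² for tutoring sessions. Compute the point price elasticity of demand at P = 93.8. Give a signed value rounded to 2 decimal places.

-0.69

dQ_d/dP = −2·13.5·P = -2532.6. At P = 93.8, Q_d = 343321.06.
Ed = (dQ_d/dP)·(P/Q_d) = (-2532.6) × (93.8/343321.06) = -0.6919…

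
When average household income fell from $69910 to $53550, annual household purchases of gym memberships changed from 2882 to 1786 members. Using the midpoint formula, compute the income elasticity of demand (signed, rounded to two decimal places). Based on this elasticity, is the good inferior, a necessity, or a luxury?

1.77; luxury

%ΔQ = (1786 − 2882)/[( 2882 + 1786)/2] = -1096/2334 = -0.469580…
%ΔIncome = (53550 − 69910)/[( 69910 + 53550)/2] = -16360/61730 = -0.265025…
E_income = (-1096/2334) / (-16360/61730) = 1.7718…
E_income > 1 ⇒ normal good, luxury.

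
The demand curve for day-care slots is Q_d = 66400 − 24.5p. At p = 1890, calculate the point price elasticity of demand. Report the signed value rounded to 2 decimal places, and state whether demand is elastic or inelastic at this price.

dQ_d/dp = −24.5. At p = 1890, Q_d = 66400 − 24.5(1890) = 20095.
Ed = (dQ_d/dp)·(p/Q_d) = −24.5 × (1890/20095) = -2.3043…
|Ed| = 2.30 > 1, so demand is elastic.

-2.30; elastic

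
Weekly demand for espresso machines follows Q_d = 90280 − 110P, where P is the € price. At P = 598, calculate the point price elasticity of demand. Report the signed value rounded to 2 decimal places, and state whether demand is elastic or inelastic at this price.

-2.68; elastic

dQ_d/dP = −110. At P = 598, Q_d = 90280 − 110(598) = 24500.
Ed = (dQ_d/dP)·(P/Q_d) = −110 × (598/24500) = -2.6848…
|Ed| = 2.68 > 1, so demand is elastic.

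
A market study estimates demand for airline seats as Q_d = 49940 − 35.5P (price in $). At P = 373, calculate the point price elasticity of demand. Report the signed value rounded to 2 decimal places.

dQ_d/dP = −35.5. At P = 373, Q_d = 49940 − 35.5(373) = 36698.5.
Ed = (dQ_d/dP)·(P/Q_d) = −35.5 × (373/36698.5) = -0.3608…

-0.36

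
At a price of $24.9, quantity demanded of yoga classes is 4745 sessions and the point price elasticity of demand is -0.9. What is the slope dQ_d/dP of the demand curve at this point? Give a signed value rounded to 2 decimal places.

Ed = (dQ_d/dP)·(P/Q_d) ⇒ dQ_d/dP = Ed·Q_d/P = (-0.9)·4745/24.9 = -171.5060…

-171.51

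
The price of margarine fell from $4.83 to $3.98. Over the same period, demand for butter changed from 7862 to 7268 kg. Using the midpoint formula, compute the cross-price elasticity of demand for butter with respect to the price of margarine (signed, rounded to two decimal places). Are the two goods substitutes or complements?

%ΔQ_{butter} = (7268 − 7862)/avg = -594/7565 = -0.078519…
%ΔP_{margarine} = (3.98 − 4.83)/avg = -0.85/4.405 = -0.192962…
E_cross = (-594/7565) / (-0.85/4.405) = 0.4069…
E_cross > 0 ⇒ the goods are substitutes.

0.41; substitutes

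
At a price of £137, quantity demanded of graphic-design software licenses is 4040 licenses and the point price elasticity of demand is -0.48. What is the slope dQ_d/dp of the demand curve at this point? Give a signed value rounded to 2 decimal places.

-14.15

Ed = (dQ_d/dp)·(p/Q_d) ⇒ dQ_d/dp = Ed·Q_d/p = (-0.48)·4040/137 = -14.1547…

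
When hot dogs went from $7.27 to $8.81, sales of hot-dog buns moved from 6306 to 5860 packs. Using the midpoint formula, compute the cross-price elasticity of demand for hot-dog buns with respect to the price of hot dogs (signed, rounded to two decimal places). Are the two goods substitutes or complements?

-0.38; complements

%ΔQ_{hot-dog buns} = (5860 − 6306)/avg = -446/6083 = -0.073319…
%ΔP_{hot dogs} = (8.81 − 7.27)/avg = 1.54/8.04 = 0.191542…
E_cross = (-446/6083) / (1.54/8.04) = -0.3827…
E_cross < 0 ⇒ the goods are complements.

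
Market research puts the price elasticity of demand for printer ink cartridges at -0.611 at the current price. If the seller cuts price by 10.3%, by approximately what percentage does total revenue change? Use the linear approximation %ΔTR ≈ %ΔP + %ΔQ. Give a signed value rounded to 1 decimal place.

-4.0%

%ΔQ ≈ Ed × %ΔP = (-0.611) × (-10.3%) = +6.2933%
%ΔTR ≈ %ΔP + %ΔQ = (-10.3%) + (+6.2933%) = -4.0067%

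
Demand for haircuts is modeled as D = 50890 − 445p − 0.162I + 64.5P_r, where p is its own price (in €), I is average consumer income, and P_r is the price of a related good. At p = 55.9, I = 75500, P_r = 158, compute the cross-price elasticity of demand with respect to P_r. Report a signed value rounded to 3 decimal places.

0.425

At the given values, D = 50890 − 445(55.9) − 0.162(75500) + 64.5(158) = 23974.5.
∂D/∂P_r = 64.5.
E = (64.5) × (158/23974.5) = 0.42507…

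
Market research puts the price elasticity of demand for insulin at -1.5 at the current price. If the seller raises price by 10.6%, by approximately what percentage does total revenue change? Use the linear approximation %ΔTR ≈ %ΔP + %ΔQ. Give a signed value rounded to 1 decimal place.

%ΔQ ≈ Ed × %ΔP = (-1.5) × (+10.6%) = -15.9000%
%ΔTR ≈ %ΔP + %ΔQ = (+10.6%) + (-15.9000%) = -5.3000%

-5.3%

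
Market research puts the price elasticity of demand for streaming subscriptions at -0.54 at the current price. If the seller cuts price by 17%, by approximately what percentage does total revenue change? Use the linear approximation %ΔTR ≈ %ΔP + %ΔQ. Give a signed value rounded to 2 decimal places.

%ΔQ ≈ Ed × %ΔP = (-0.54) × (-17%) = +9.1800%
%ΔTR ≈ %ΔP + %ΔQ = (-17%) + (+9.1800%) = -7.8200%

-7.82%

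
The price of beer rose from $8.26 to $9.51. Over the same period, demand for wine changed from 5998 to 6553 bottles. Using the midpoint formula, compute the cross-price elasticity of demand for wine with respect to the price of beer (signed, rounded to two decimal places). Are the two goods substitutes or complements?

%ΔQ_{wine} = (6553 − 5998)/avg = 555/6275.5 = 0.088439…
%ΔP_{beer} = (9.51 − 8.26)/avg = 1.25/8.885 = 0.140686…
E_cross = (555/6275.5) / (1.25/8.885) = 0.6286…
E_cross > 0 ⇒ the goods are substitutes.

0.63; substitutes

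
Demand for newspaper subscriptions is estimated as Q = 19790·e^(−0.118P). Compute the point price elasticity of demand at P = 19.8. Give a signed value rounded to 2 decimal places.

dQ/dP = −0.118·Q = -225.757. At P = 19.8, Q = 1913.2.
Ed = (dQ/dP)·(P/Q) = (-225.757) × (19.8/1913.2) = -2.3364

-2.34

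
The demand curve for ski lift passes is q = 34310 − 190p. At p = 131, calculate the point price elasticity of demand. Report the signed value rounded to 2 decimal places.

-2.64

dq/dp = −190. At p = 131, q = 34310 − 190(131) = 9420.
Ed = (dq/dp)·(p/q) = −190 × (131/9420) = -2.6422…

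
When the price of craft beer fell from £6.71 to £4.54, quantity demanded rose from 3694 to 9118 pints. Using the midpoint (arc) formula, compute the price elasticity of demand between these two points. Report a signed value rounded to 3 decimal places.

-2.195

%ΔQ = (9118 − 3694) / [(3694 + 9118)/2] = 5424/6406 = 0.846706…
%ΔP = (4.54 − 6.71) / [(6.71 + 4.54)/2] = -2.17/5.625 = -0.385777…
Arc Ed = %ΔQ / %ΔP = (5424/6406) / (-2.17/5.625) = -2.19480…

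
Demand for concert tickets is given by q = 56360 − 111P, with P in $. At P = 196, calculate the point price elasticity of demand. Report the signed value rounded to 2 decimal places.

dq/dP = −111. At P = 196, q = 56360 − 111(196) = 34604.
Ed = (dq/dP)·(P/q) = −111 × (196/34604) = -0.6287…

-0.63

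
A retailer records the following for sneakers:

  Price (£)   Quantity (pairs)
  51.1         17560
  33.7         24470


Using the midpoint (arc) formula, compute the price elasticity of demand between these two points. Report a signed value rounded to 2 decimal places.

%ΔQ = (24470 − 17560) / [(17560 + 24470)/2] = 6910/21015 = 0.328812…
%ΔP = (33.7 − 51.1) / [(51.1 + 33.7)/2] = -17.4/42.4 = -0.410377…
Arc Ed = %ΔQ / %ΔP = (6910/21015) / (-17.4/42.4) = -0.8012…

-0.80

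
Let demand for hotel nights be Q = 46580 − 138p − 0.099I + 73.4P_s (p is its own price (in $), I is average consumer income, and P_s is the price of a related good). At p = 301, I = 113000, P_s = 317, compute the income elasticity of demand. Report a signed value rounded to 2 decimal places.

-0.65

At the given values, Q = 46580 − 138(301) − 0.099(113000) + 73.4(317) = 17122.8.
∂Q/∂I = -0.099.
E = (-0.099) × (113000/17122.8) = -0.6533…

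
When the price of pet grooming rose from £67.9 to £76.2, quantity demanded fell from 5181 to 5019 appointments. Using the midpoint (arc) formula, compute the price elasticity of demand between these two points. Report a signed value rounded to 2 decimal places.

%ΔQ = (5019 − 5181) / [(5181 + 5019)/2] = -162/5100 = -0.031764…
%ΔP = (76.2 − 67.9) / [(67.9 + 76.2)/2] = 8.3/72.05 = 0.115197…
Arc Ed = %ΔQ / %ΔP = (-162/5100) / (8.3/72.05) = -0.2757…

-0.28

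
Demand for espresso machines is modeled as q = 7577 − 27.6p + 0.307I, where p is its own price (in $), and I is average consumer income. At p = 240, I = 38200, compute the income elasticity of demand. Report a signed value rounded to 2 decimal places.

0.92

At the given values, q = 7577 − 27.6(240) + 0.307(38200) = 12680.4.
∂q/∂I = 0.307.
E = (0.307) × (38200/12680.4) = 0.9248…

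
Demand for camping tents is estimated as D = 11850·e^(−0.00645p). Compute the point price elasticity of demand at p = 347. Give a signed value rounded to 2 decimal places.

-2.24

dD/dp = −0.00645·D = -8.15196. At p = 347, D = 1263.87.
Ed = (dD/dp)·(p/D) = (-8.15196) × (347/1263.87) = -2.2381…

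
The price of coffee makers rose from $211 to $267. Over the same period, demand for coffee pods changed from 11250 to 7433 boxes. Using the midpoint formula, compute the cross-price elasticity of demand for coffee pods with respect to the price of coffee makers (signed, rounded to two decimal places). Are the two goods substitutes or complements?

%ΔQ_{coffee pods} = (7433 − 11250)/avg = -3817/9341.5 = -0.408606…
%ΔP_{coffee makers} = (267 − 211)/avg = 56/239 = 0.234309…
E_cross = (-3817/9341.5) / (56/239) = -1.7438…
E_cross < 0 ⇒ the goods are complements.

-1.74; complements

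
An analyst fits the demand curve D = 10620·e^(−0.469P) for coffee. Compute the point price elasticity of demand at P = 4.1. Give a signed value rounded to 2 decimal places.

dD/dP = −0.469·D = -728.102. At P = 4.1, D = 1552.46.
Ed = (dD/dP)·(P/D) = (-728.102) × (4.1/1552.46) = -1.9229

-1.92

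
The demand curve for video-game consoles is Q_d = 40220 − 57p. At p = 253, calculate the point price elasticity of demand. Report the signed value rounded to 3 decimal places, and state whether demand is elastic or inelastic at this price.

-0.559; inelastic

dQ_d/dp = −57. At p = 253, Q_d = 40220 − 57(253) = 25799.
Ed = (dQ_d/dp)·(p/Q_d) = −57 × (253/25799) = -0.55897…
|Ed| = 0.559 < 1, so demand is inelastic.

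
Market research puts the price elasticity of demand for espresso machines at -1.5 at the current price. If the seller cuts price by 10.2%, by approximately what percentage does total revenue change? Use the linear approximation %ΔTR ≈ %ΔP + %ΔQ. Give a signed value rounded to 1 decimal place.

%ΔQ ≈ Ed × %ΔP = (-1.5) × (-10.2%) = +15.3000%
%ΔTR ≈ %ΔP + %ΔQ = (-10.2%) + (+15.3000%) = +5.1000%

+5.1%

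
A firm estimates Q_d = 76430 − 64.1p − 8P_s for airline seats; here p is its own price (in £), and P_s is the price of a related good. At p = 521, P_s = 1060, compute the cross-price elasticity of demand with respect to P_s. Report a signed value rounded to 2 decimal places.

-0.25

At the given values, Q_d = 76430 − 64.1(521) − 8(1060) = 34553.9.
∂Q_d/∂P_s = -8.
E = (-8) × (1060/34553.9) = -0.2454…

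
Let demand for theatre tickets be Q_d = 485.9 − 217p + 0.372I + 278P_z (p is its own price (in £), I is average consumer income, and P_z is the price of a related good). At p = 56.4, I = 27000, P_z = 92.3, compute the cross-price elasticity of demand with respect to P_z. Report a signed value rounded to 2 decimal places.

1.07

At the given values, Q_d = 485.9 − 217(56.4) + 0.372(27000) + 278(92.3) = 23950.5.
∂Q_d/∂P_z = 278.
E = (278) × (92.3/23950.5) = 1.0713…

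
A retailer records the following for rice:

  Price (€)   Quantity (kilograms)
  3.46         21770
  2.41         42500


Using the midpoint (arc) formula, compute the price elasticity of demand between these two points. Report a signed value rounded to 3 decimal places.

%ΔQ = (42500 − 21770) / [(21770 + 42500)/2] = 20730/32135 = 0.645091…
%ΔP = (2.41 − 3.46) / [(3.46 + 2.41)/2] = -1.05/2.935 = -0.357751…
Arc Ed = %ΔQ / %ΔP = (20730/32135) / (-1.05/2.935) = -1.80318…

-1.803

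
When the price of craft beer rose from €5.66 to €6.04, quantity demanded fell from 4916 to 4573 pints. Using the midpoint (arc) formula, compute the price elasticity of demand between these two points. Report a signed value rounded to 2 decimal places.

%ΔQ = (4573 − 4916) / [(4916 + 4573)/2] = -343/4744.5 = -0.072294…
%ΔP = (6.04 − 5.66) / [(5.66 + 6.04)/2] = 0.38/5.85 = 0.064957…
Arc Ed = %ΔQ / %ΔP = (-343/4744.5) / (0.38/5.85) = -1.1129…

-1.11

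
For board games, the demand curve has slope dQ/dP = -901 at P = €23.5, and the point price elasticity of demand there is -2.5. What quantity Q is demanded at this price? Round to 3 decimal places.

8469.400

Ed = (dQ/dP)·(P/Q) ⇒ Q = (dQ/dP)·P/Ed = (-901)·23.5/(-2.5) = 8469.4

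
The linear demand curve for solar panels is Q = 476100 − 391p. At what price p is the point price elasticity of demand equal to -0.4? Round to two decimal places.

347.90

Ed = −391p/(476100 − 391p). Set this equal to -0.4:
391p = 0.4·(476100 − 391p) ⇒ 391p(1 + 0.4) = 0.4·476100
p = 0.4·476100 / (391·1.4) = 347.8991…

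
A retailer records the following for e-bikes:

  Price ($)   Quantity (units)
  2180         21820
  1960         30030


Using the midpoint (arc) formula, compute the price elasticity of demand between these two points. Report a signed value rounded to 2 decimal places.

%ΔQ = (30030 − 21820) / [(21820 + 30030)/2] = 8210/25925 = 0.316682…
%ΔP = (1960 − 2180) / [(2180 + 1960)/2] = -220/2070 = -0.106280…
Arc Ed = %ΔQ / %ΔP = (8210/25925) / (-220/2070) = -2.9796…

-2.98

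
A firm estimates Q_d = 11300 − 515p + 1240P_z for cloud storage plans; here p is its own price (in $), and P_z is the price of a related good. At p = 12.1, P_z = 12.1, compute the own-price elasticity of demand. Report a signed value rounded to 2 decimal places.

-0.31

At the given values, Q_d = 11300 − 515(12.1) + 1240(12.1) = 20072.5.
∂Q_d/∂p = −515.
E = (-515) × (12.1/20072.5) = -0.3104…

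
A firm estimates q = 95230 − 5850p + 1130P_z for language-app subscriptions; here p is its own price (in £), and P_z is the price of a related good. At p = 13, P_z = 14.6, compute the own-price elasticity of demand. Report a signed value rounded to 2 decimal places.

-2.13

At the given values, q = 95230 − 5850(13) + 1130(14.6) = 35678.
∂q/∂p = −5850.
E = (-5850) × (13/35678) = -2.1315…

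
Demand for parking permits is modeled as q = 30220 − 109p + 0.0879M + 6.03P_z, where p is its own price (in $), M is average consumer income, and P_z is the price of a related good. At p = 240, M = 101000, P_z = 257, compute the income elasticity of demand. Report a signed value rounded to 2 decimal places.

0.61

At the given values, q = 30220 − 109(240) + 0.0879(101000) + 6.03(257) = 14487.61.
∂q/∂M = 0.0879.
E = (0.0879) × (101000/14487.61) = 0.6127…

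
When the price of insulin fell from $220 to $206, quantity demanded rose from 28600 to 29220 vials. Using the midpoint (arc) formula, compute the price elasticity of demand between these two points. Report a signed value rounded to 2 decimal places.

-0.33

%ΔQ = (29220 − 28600) / [(28600 + 29220)/2] = 620/28910 = 0.021445…
%ΔP = (206 − 220) / [(220 + 206)/2] = -14/213 = -0.065727…
Arc Ed = %ΔQ / %ΔP = (620/28910) / (-14/213) = -0.3262…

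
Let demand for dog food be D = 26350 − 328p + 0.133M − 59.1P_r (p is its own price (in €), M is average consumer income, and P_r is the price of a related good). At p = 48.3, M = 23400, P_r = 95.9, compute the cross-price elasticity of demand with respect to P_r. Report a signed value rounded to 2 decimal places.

-0.71

At the given values, D = 26350 − 328(48.3) + 0.133(23400) − 59.1(95.9) = 7952.11.
∂D/∂P_r = -59.1.
E = (-59.1) × (95.9/7952.11) = -0.7127…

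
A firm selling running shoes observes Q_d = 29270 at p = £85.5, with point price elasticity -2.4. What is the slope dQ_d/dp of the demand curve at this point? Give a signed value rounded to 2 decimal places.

-821.61

Ed = (dQ_d/dp)·(p/Q_d) ⇒ dQ_d/dp = Ed·Q_d/p = (-2.4)·29270/85.5 = -821.6140…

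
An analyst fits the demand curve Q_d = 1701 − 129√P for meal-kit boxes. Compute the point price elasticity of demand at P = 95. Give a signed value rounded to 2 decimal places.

dQ_d/dP = −129/(2√P) = -6.61756. At P = 95, Q_d = 443.664.
Ed = (dQ_d/dP)·(P/Q_d) = (-6.61756) × (95/443.664) = -1.4169…

-1.42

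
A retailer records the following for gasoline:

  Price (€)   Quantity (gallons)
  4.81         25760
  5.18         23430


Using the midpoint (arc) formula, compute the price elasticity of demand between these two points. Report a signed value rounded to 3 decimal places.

-1.279

%ΔQ = (23430 − 25760) / [(25760 + 23430)/2] = -2330/24595 = -0.094734…
%ΔP = (5.18 − 4.81) / [(4.81 + 5.18)/2] = 0.37/4.995 = 0.074074…
Arc Ed = %ΔQ / %ΔP = (-2330/24595) / (0.37/4.995) = -1.27891…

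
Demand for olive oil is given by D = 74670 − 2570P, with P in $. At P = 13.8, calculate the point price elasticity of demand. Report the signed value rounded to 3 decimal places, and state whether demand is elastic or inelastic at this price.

-0.905; inelastic

dD/dP = −2570. At P = 13.8, D = 74670 − 2570(13.8) = 39204.
Ed = (dD/dP)·(P/D) = −2570 × (13.8/39204) = -0.90465…
|Ed| = 0.905 < 1, so demand is inelastic.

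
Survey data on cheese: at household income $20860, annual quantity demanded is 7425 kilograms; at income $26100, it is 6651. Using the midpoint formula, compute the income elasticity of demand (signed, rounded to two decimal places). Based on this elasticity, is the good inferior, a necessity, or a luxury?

%ΔQ = (6651 − 7425)/[( 7425 + 6651)/2] = -774/7038 = -0.109974…
%ΔIncome = (26100 − 20860)/[( 20860 + 26100)/2] = 5240/23480 = 0.223168…
E_income = (-774/7038) / (5240/23480) = -0.4927…
E_income < 0 ⇒ inferior good.

-0.49; inferior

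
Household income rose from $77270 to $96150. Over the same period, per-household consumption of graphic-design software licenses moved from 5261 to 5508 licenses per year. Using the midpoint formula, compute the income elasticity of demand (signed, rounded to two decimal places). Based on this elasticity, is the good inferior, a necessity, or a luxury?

0.21; necessity

%ΔQ = (5508 − 5261)/[( 5261 + 5508)/2] = 247/5384.5 = 0.045872…
%ΔIncome = (96150 − 77270)/[( 77270 + 96150)/2] = 18880/86710 = 0.217737…
E_income = (247/5384.5) / (18880/86710) = 0.2106…
0 < E_income < 1 ⇒ normal good, necessity.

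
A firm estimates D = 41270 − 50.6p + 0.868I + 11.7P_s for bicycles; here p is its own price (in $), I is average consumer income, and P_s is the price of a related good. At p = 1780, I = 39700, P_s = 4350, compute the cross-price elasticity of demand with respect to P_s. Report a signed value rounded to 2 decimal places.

1.39

At the given values, D = 41270 − 50.6(1780) + 0.868(39700) + 11.7(4350) = 36556.6.
∂D/∂P_s = 11.7.
E = (11.7) × (4350/36556.6) = 1.3922…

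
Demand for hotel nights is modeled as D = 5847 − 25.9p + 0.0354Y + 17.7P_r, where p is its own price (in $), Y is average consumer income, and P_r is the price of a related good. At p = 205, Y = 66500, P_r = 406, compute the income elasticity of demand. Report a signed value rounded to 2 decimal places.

0.23

At the given values, D = 5847 − 25.9(205) + 0.0354(66500) + 17.7(406) = 10077.8.
∂D/∂Y = 0.0354.
E = (0.0354) × (66500/10077.8) = 0.2335…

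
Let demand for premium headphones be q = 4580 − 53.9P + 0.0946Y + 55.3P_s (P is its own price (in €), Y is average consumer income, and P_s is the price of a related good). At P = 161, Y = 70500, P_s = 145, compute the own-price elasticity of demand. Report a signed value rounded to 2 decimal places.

At the given values, q = 4580 − 53.9(161) + 0.0946(70500) + 55.3(145) = 10589.9.
∂q/∂P = −53.9.
E = (-53.9) × (161/10589.9) = -0.8194…

-0.82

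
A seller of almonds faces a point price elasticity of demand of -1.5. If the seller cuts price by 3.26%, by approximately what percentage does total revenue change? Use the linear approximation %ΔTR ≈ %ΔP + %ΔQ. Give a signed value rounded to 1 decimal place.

%ΔQ ≈ Ed × %ΔP = (-1.5) × (-3.26%) = +4.8900%
%ΔTR ≈ %ΔP + %ΔQ = (-3.26%) + (+4.8900%) = +1.6300%

+1.6%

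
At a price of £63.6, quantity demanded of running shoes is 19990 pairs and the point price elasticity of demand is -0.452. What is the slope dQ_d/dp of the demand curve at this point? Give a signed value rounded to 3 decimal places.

Ed = (dQ_d/dp)·(p/Q_d) ⇒ dQ_d/dp = Ed·Q_d/p = (-0.452)·19990/63.6 = -142.06729…

-142.067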